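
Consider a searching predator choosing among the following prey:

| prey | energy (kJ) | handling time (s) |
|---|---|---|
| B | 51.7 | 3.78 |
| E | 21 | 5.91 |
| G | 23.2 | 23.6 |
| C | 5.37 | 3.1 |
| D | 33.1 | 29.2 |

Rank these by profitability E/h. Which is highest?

B

In descending order of E/h:
B: 51.7/3.78 = 13.7 kJ/s
E: 21/5.91 = 3.55 kJ/s
C: 5.37/3.1 = 1.73 kJ/s
D: 33.1/29.2 = 1.13 kJ/s
G: 23.2/23.6 = 0.983 kJ/s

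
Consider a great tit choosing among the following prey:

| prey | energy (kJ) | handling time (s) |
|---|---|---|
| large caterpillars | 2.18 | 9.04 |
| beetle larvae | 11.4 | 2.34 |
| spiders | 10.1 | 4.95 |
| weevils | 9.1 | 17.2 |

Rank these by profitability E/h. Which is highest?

In descending order of E/h:
beetle larvae: 11.4/2.34 = 4.87 kJ/s
spiders: 10.1/4.95 = 2.04 kJ/s
weevils: 9.1/17.2 = 0.529 kJ/s
large caterpillars: 2.18/9.04 = 0.241 kJ/s

beetle larvae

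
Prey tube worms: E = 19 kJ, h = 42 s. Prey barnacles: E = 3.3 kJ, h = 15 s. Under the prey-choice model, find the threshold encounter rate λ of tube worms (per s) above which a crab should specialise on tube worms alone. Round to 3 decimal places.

0.023 per s

Drop barnacles once their profitability E₂/h₂ falls below the rate achievable on tube worms alone: E₂/h₂ = λE₁/(1 + λh₁).
Solve for λ: λE₁h₂ = E₂(1 + λh₁) → λ(E₁h₂ − E₂h₁) = E₂ → λ = E₂/(E₁h₂ − E₂h₁).
λ = 3.3/(19×15 − 3.3×42) = 3.3/146.4 = 0.02254 per s.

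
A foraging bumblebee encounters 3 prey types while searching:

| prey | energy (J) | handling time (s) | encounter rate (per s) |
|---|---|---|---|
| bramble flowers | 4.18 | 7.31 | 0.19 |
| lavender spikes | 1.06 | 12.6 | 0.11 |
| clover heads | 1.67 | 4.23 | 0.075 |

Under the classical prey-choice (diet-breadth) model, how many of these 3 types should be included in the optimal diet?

2

Rank by E/h (J/s): bramble flowers 0.572, clover heads 0.395, lavender spikes 0.0841. Include each in turn until the next type's E/h falls below the running intake rate.
Rate on top 1: 0.3325. clover heads: 0.395 > 0.3325 → include.
Rate on top 2: 0.3398. lavender spikes: 0.0841 < 0.3398 → exclude; stop.
Optimal diet: bramble flowers, clover heads — 2 of 3 types.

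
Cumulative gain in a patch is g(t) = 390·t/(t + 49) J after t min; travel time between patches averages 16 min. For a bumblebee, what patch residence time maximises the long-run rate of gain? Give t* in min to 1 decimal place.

28.0 min

Maximise g(t)/(T+t): set derivative to zero → g'(t)(T+t) = g(t).
g'(t) = 390·49/(t + 49)². Setting 390·49/(t+49)² = 390t/[(t+49)(16+t)] gives 49(16+t) = t(t+49), so t² = 49×16 = 784.
t* = √784 = 28 min.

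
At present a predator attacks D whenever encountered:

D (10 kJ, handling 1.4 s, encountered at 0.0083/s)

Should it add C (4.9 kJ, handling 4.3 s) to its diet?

Current rate: (0.0083×10)/(1 + 0.0083×1.4) = 0.08205 kJ/s.
Profitability of C: 4.9/4.3 = 1.14 kJ/s.
1.14 > 0.08205, so adding C raises the average — include it.

Yes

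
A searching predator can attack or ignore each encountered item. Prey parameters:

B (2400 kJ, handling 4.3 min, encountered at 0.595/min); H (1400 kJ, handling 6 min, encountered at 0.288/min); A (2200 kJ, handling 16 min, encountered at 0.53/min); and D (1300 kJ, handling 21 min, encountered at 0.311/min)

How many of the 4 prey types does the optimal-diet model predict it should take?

1

E/h in descending order: B 558, H 233, A 138, D 61.9 kJ/min. The optimal diet is the largest prefix of this list for which every included type satisfies E_i/h_i > R on the types above it.
Rate on top 1: 401.3. H: 233 < 401.3 → exclude; stop.
Optimal diet: B — 1 of 4 types.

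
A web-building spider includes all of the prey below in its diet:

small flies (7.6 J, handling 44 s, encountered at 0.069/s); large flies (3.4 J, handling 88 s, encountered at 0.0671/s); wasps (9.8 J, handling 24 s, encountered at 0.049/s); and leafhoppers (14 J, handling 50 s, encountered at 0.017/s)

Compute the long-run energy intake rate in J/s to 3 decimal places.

R = (0.069×7.6 + 0.0671×3.4 + 0.049×9.8 + 0.017×14) / (1 + 0.069×44 + 0.0671×88 + 0.049×24 + 0.017×50) = 1.471/11.97 = 0.1229 J/s.

0.123 J/s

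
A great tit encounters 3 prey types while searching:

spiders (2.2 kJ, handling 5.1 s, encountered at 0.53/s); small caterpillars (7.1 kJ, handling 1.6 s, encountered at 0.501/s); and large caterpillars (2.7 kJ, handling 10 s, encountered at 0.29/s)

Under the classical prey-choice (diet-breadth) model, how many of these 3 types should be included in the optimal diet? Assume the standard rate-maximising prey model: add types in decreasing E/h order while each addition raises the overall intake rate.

1

Rank by E/h (kJ/s): small caterpillars 4.44, spiders 0.431, large caterpillars 0.27. Include each in turn until the next type's E/h falls below the running intake rate.
Rate on top 1: 1.974. spiders: 0.431 < 1.974 → exclude; stop.
Optimal diet: small caterpillars — 1 of 3 types.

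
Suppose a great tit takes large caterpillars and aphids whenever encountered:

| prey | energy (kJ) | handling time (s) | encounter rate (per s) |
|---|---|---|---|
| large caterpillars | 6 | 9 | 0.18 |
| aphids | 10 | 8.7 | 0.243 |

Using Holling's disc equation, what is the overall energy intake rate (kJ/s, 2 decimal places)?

R = Σλ_iE_i / (1 + Σλ_ih_i)
Numerator: 0.18×6 + 0.243×10 = 3.51
Denominator: 1 + 0.18×9 + 0.243×8.7 = 4.734
R = 3.51/4.734 = 0.7414 kJ/s

0.74 kJ/s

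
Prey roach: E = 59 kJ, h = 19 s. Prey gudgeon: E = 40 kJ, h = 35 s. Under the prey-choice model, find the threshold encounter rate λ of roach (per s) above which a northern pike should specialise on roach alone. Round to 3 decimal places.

0.031 per s

At the threshold, the rate on roach alone equals the profitability of gudgeon: λ·59/(1 + λ·19) = 40/35 = 1.143.
Rearranging, λ(59 − 1.143×19) = 1.143, so λ = 1.143/37.29 = 0.03065 per s.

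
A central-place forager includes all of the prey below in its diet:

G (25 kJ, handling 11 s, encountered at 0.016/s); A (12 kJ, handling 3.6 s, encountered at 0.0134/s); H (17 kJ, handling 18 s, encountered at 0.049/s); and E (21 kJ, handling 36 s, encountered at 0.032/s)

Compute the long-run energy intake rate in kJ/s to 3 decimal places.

R = Σλ_iE_i / (1 + Σλ_ih_i)
Numerator: 0.016×25 + 0.0134×12 + 0.049×17 + 0.032×21 = 2.066
Denominator: 1 + 0.016×11 + 0.0134×3.6 + 0.049×18 + 0.032×36 = 3.258
R = 2.066/3.258 = 0.634 kJ/s

0.634 kJ/s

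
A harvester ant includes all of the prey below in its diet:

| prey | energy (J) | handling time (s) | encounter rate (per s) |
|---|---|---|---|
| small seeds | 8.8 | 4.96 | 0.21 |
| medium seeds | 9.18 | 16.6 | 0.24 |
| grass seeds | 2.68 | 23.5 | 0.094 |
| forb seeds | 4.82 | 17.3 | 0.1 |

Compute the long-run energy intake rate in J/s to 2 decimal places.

0.48 J/s

Energy encountered per unit search time: 0.21×8.8 + 0.24×9.18 + 0.094×2.68 + 0.1×4.82 = 4.785 J/s.
Handling time per unit search time: 0.21×4.96 + 0.24×16.6 + 0.094×23.5 + 0.1×17.3 = 8.965.
Rate = 4.785/(1 + 8.965) = 0.4802 J/s.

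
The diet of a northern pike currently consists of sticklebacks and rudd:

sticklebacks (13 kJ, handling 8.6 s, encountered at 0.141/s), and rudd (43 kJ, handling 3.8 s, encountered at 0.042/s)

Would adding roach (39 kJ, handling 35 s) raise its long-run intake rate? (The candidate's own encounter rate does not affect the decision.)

Intake rate on the current diet: R = (0.141×13 + 0.042×43) / (1 + 0.141×8.6 + 0.042×3.8) = 3.639/2.372 = 1.534 kJ/s.
roach: E/h = 39/35 = 1.114 kJ/s.
Since 1.114 < R, time spent handling roach is better spent searching.

No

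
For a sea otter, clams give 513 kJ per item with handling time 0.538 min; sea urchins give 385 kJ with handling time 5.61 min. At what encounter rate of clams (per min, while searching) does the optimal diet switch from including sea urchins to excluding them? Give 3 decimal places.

0.144 per min

At the threshold, the rate on clams alone equals the profitability of sea urchins: λ·513/(1 + λ·0.538) = 385/5.61 = 68.63.
Rearranging, λ(513 − 68.63×0.538) = 68.63, so λ = 68.63/476.1 = 0.1442 per min.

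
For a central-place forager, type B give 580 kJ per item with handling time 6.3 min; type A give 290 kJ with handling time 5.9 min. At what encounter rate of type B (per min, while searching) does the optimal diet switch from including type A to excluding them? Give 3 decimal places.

Drop type A once their profitability E₂/h₂ falls below the rate achievable on type B alone: E₂/h₂ = λE₁/(1 + λh₁).
Solve for λ: λE₁h₂ = E₂(1 + λh₁) → λ(E₁h₂ − E₂h₁) = E₂ → λ = E₂/(E₁h₂ − E₂h₁).
λ = 290/(580×5.9 − 290×6.3) = 290/1595 = 0.1818 per min.

0.182 per min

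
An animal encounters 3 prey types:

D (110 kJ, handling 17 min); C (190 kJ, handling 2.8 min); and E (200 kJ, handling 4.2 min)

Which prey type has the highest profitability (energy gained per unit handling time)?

C

Profitability E/h (kJ/min): D = 110/17 = 6.47, C = 190/2.8 = 67.9, E = 200/4.2 = 47.6.
Ranked: C > E > D.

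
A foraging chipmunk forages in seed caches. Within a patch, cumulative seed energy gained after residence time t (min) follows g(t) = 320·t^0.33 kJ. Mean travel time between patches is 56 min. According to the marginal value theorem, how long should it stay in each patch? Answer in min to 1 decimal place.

27.6 min

By the marginal value theorem, leave when the instantaneous gain rate g'(t) equals the habitat-wide average g(t)/(T + t).
g'(t) = 0.33·320·t^-0.67. Setting 0.33·320·t^-0.67 = 320·t^0.33/(56+t) gives 0.33(56+t) = t, so 0.67·t = 0.33×56.
t* = 0.33×56/0.67 = 27.58 min.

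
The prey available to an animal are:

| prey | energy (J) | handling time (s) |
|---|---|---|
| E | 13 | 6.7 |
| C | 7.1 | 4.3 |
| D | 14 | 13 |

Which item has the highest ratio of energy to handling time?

E

In descending order of E/h:
E: 13/6.7 = 1.94 J/s
C: 7.1/4.3 = 1.65 J/s
D: 14/13 = 1.08 J/s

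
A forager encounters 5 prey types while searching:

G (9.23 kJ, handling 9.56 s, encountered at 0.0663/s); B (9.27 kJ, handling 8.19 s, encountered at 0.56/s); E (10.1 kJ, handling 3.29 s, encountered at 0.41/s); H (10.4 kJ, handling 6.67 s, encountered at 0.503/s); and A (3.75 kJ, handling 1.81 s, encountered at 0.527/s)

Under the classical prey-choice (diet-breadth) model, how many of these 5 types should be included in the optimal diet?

2

E/h in descending order: E 3.07, A 2.07, H 1.56, B 1.13, G 0.965 kJ/s. The optimal diet is the largest prefix of this list for which every included type satisfies E_i/h_i > R on the types above it.
Rate on top 1: 1.763. A: 2.07 > 1.763 → include.
Rate on top 2: 1.852. H: 1.56 < 1.852 → exclude; stop.
Optimal diet: E, A — 2 of 5 types.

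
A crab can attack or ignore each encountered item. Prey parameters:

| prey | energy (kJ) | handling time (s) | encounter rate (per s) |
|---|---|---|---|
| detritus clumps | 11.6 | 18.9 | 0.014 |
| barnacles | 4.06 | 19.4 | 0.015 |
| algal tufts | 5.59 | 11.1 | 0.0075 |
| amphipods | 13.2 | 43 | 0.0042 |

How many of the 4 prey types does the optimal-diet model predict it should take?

Profitabilities (E/h, kJ/s): detritus clumps 0.614, algal tufts 0.504, amphipods 0.307, barnacles 0.209. Add prey in this order while the next type's profitability exceeds the intake rate on those already taken.
Rate on top 1: 0.1284. algal tufts: 0.504 > 0.1284 → include.
Rate on top 2: 0.1516. amphipods: 0.307 > 0.1516 → include.
Rate on top 3: 0.17. barnacles: 0.209 > 0.17 → include.
Optimal diet: detritus clumps, algal tufts, amphipods, barnacles — 4 of 4 types.

4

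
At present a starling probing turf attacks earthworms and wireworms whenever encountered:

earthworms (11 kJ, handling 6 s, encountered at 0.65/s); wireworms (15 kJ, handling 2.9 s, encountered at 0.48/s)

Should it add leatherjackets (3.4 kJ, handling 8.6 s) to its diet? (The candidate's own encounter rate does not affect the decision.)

Intake rate on the current diet: R = (0.65×11 + 0.48×15) / (1 + 0.65×6 + 0.48×2.9) = 14.35/6.292 = 2.281 kJ/s.
leatherjackets: E/h = 3.4/8.6 = 0.3953 kJ/s.
0.3953 < 2.281, so adding leatherjackets would lower the average — exclude it.

No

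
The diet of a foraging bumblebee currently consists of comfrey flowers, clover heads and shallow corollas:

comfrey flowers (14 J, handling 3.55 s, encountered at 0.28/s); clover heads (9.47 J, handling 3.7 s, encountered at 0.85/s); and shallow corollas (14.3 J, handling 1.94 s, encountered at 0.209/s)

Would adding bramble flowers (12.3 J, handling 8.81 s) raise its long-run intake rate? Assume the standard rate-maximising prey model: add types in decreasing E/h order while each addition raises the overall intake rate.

No

Current rate: (0.28×14 + 0.85×9.47 + 0.209×14.3)/(1 + 0.28×3.55 + 0.85×3.7 + 0.209×1.94) = 2.698 J/s.
bramble flowers: E/h = 12.3/8.81 = 1.396 J/s.
1.396 < 2.698, so adding bramble flowers would lower the average — exclude it.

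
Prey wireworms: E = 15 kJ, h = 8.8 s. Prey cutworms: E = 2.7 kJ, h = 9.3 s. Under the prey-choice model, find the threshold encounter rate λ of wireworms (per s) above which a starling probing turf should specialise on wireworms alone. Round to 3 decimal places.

0.023 per s

Drop cutworms once their profitability E₂/h₂ falls below the rate achievable on wireworms alone: E₂/h₂ = λE₁/(1 + λh₁).
Solve for λ: λE₁h₂ = E₂(1 + λh₁) → λ(E₁h₂ − E₂h₁) = E₂ → λ = E₂/(E₁h₂ − E₂h₁).
λ = 2.7/(15×9.3 − 2.7×8.8) = 2.7/115.7 = 0.02333 per s.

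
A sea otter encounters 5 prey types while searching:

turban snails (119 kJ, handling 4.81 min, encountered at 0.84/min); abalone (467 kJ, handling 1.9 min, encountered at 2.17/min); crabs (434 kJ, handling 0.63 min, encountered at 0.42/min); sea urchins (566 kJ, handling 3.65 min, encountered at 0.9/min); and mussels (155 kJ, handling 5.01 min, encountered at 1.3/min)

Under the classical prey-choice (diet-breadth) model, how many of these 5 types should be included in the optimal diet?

2

Profitabilities (E/h, kJ/min): crabs 689, abalone 246, sea urchins 155, mussels 30.9, turban snails 24.7. Add prey in this order while the next type's profitability exceeds the intake rate on those already taken.
Rate on top 1: 144.1. abalone: 246 > 144.1 → include.
Rate on top 2: 221.9. sea urchins: 155 < 221.9 → exclude; stop.
Optimal diet: crabs, abalone — 2 of 5 types.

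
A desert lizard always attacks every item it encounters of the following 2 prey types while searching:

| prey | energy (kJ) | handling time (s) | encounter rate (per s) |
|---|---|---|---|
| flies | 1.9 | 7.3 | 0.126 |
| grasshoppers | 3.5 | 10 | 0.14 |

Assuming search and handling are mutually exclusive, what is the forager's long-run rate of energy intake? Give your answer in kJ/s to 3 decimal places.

R = Σλ_iE_i / (1 + Σλ_ih_i)
Numerator: 0.126×1.9 + 0.14×3.5 = 0.7294
Denominator: 1 + 0.126×7.3 + 0.14×10 = 3.32
R = 0.7294/3.32 = 0.2197 kJ/s

0.220 kJ/s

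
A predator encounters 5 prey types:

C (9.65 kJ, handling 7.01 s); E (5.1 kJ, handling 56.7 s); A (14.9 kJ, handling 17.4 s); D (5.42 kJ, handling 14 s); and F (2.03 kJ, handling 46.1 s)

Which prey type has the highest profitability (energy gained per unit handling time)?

Profitability E/h (kJ/s): C = 9.65/7.01 = 1.38, E = 5.1/56.7 = 0.0899, A = 14.9/17.4 = 0.856, D = 5.42/14 = 0.387, F = 2.03/46.1 = 0.044.
Ranked: C > A > D > E > F.

C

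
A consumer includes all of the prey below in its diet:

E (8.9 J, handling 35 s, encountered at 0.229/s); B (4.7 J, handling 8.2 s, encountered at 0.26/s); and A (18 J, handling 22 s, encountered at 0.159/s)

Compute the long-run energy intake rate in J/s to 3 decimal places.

R = (0.229×8.9 + 0.26×4.7 + 0.159×18) / (1 + 0.229×35 + 0.26×8.2 + 0.159×22) = 6.122/14.64 = 0.418 J/s.

0.418 J/s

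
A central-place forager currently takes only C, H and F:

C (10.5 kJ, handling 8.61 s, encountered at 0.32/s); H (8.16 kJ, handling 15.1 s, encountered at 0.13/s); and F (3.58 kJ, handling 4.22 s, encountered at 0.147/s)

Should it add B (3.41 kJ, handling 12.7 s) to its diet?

No

Intake rate on the current diet: R = (0.32×10.5 + 0.13×8.16 + 0.147×3.58) / (1 + 0.32×8.61 + 0.13×15.1 + 0.147×4.22) = 4.947/6.339 = 0.7805 kJ/s.
Profitability of B: 3.41/12.7 = 0.2685 kJ/s.
0.2685 < 0.7805, so adding B would lower the average — exclude it.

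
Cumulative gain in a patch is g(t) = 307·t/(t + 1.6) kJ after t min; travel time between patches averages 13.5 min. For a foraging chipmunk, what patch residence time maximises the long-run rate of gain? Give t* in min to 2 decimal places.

4.65 min

Optimal t* satisfies g'(t*) = g(t*)/(T + t*).
g'(t) = 307·1.6/(t + 1.6)². Setting 307·1.6/(t+1.6)² = 307t/[(t+1.6)(13.5+t)] gives 1.6(13.5+t) = t(t+1.6), so t² = 1.6×13.5 = 21.6.
t* = √21.6 = 4.648 min.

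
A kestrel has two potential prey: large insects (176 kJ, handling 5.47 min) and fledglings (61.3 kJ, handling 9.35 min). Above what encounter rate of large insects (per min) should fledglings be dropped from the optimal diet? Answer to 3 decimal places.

0.047 per min

At the threshold, the rate on large insects alone equals the profitability of fledglings: λ·176/(1 + λ·5.47) = 61.3/9.35 = 6.556.
Rearranging, λ(176 − 6.556×5.47) = 6.556, so λ = 6.556/140.1 = 0.04678 per min.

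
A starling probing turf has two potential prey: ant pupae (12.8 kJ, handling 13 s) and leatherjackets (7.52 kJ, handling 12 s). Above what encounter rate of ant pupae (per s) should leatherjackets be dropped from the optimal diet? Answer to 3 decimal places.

0.135 per s

At the threshold, the rate on ant pupae alone equals the profitability of leatherjackets: λ·12.8/(1 + λ·13) = 7.52/12 = 0.6267.
Rearranging, λ(12.8 − 0.6267×13) = 0.6267, so λ = 0.6267/4.653 = 0.1347 per s.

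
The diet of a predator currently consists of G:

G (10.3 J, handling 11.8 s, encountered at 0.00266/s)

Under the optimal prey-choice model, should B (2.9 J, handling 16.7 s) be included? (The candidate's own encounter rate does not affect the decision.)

Yes

Current rate: (0.00266×10.3)/(1 + 0.00266×11.8) = 0.02656 J/s.
B: E/h = 2.9/16.7 = 0.1737 J/s.
0.1737 > 0.02656, so adding B raises the average — include it.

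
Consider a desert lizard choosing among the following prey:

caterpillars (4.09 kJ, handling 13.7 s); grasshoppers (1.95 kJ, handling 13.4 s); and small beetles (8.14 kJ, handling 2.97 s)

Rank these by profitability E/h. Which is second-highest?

caterpillars

In descending order of E/h:
small beetles: 8.14/2.97 = 2.74 kJ/s
caterpillars: 4.09/13.7 = 0.299 kJ/s
grasshoppers: 1.95/13.4 = 0.146 kJ/s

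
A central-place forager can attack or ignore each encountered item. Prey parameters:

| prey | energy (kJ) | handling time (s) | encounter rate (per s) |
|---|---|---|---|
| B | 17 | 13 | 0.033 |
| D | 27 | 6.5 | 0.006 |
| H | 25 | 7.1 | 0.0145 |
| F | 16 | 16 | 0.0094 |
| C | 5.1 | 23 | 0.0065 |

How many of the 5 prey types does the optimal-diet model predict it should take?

Rank by E/h (kJ/s): D 4.15, H 3.52, B 1.31, F 1, C 0.222. Include each in turn until the next type's E/h falls below the running intake rate.
Rate on top 1: 0.1559. H: 3.52 > 0.1559 → include.
Rate on top 2: 0.4593. B: 1.31 > 0.4593 → include.
Rate on top 3: 0.691. F: 1 > 0.691 → include.
Rate on top 4: 0.718. C: 0.222 < 0.718 → exclude; stop.
Optimal diet: D, H, B, F — 4 of 5 types.

4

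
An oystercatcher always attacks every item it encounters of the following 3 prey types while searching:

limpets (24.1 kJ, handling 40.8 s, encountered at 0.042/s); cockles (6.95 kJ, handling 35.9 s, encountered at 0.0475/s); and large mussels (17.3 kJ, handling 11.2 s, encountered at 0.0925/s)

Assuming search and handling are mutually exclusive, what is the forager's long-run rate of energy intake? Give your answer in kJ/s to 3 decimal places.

0.539 kJ/s

Energy encountered per unit search time: 0.042×24.1 + 0.0475×6.95 + 0.0925×17.3 = 2.943 kJ/s.
Handling time per unit search time: 0.042×40.8 + 0.0475×35.9 + 0.0925×11.2 = 4.455.
Rate = 2.943/(1 + 4.455) = 0.5394 kJ/s.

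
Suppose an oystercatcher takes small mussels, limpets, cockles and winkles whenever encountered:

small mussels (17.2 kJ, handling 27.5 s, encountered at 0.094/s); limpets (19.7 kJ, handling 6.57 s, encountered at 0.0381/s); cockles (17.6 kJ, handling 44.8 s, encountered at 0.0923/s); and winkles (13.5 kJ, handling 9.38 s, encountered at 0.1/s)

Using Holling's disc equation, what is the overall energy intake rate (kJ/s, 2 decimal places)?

Energy encountered per unit search time: 0.094×17.2 + 0.0381×19.7 + 0.0923×17.6 + 0.1×13.5 = 5.342 kJ/s.
Handling time per unit search time: 0.094×27.5 + 0.0381×6.57 + 0.0923×44.8 + 0.1×9.38 = 7.908.
Rate = 5.342/(1 + 7.908) = 0.5996 kJ/s.

0.60 kJ/s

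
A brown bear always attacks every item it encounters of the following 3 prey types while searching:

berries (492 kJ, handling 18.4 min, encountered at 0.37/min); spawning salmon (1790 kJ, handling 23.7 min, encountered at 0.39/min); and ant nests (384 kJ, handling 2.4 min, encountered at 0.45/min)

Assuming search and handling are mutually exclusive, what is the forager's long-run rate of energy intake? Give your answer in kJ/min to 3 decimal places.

Energy encountered per unit search time: 0.37×492 + 0.39×1790 + 0.45×384 = 1053 kJ/min.
Handling time per unit search time: 0.37×18.4 + 0.39×23.7 + 0.45×2.4 = 17.13.
Rate = 1053/(1 + 17.13) = 58.07 kJ/min.

58.074 kJ/min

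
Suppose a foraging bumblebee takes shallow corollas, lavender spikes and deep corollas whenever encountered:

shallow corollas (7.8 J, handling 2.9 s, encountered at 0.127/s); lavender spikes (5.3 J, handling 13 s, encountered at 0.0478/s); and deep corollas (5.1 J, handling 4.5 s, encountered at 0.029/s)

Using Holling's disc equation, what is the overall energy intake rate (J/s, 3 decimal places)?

R = (0.127×7.8 + 0.0478×5.3 + 0.029×5.1) / (1 + 0.127×2.9 + 0.0478×13 + 0.029×4.5) = 1.392/2.12 = 0.6565 J/s.

0.656 J/s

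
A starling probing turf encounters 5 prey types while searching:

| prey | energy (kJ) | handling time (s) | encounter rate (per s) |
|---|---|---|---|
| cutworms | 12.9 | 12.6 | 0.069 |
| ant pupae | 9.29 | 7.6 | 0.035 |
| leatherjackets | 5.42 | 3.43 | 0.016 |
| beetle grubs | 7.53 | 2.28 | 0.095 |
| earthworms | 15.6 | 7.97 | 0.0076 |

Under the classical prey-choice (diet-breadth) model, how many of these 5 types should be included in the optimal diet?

Profitabilities (E/h, kJ/s): beetle grubs 3.3, earthworms 1.96, leatherjackets 1.58, ant pupae 1.22, cutworms 1.02. Add prey in this order while the next type's profitability exceeds the intake rate on those already taken.
Rate on top 1: 0.588. earthworms: 1.96 > 0.588 → include.
Rate on top 2: 0.6529. leatherjackets: 1.58 > 0.6529 → include.
Rate on top 3: 0.6911. ant pupae: 1.22 > 0.6911 → include.
Rate on top 4: 0.7796. cutworms: 1.02 > 0.7796 → include.
Optimal diet: beetle grubs, earthworms, leatherjackets, ant pupae, cutworms — 5 of 5 types.

5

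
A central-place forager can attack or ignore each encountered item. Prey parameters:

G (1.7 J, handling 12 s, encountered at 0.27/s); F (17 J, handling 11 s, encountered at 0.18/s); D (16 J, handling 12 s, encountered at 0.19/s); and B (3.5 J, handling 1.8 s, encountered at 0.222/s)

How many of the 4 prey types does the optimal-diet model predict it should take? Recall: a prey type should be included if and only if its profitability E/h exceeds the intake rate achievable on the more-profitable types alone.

Profitabilities (E/h, J/s): B 1.94, F 1.55, D 1.33, G 0.142. Add prey in this order while the next type's profitability exceeds the intake rate on those already taken.
Rate on top 1: 0.5552. F: 1.55 > 0.5552 → include.
Rate on top 2: 1.135. D: 1.33 > 1.135 → include.
Rate on top 3: 1.215. G: 0.142 < 1.215 → exclude; stop.
Optimal diet: B, F, D — 3 of 4 types.

3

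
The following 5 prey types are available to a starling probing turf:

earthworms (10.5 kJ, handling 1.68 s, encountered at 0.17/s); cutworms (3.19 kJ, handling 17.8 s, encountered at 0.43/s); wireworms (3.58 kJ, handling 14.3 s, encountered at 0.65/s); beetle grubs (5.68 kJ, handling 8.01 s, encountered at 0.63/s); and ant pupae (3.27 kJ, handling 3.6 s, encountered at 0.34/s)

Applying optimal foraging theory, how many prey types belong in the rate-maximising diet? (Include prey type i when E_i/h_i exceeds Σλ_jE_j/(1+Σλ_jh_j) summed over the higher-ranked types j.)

E/h in descending order: earthworms 6.25, ant pupae 0.908, beetle grubs 0.709, wireworms 0.25, cutworms 0.179 kJ/s. The optimal diet is the largest prefix of this list for which every included type satisfies E_i/h_i > R on the types above it.
Rate on top 1: 1.388. ant pupae: 0.908 < 1.388 → exclude; stop.
Optimal diet: earthworms — 1 of 5 types.

1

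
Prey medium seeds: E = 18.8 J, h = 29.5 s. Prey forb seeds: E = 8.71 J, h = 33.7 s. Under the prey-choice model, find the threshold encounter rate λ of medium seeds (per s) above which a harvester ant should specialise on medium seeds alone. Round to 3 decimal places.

0.023 per s

The zero-one rule: include forb seeds iff E₂/h₂ > λE₁/(1+λh₁). Equality gives the switch point.
λE₁h₂ = E₂ + λE₂h₁ ⇒ λ = E₂/(E₁h₂ − E₂h₁) = 8.71/(633.6 − 256.9) = 0.02313 per s.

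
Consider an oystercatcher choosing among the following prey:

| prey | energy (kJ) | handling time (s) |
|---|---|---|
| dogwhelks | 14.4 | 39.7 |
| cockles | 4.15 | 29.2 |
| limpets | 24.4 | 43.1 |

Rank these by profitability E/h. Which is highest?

limpets

Profitability E/h (kJ/s): dogwhelks = 14.4/39.7 = 0.363, cockles = 4.15/29.2 = 0.142, limpets = 24.4/43.1 = 0.566.
Ranked: limpets > dogwhelks > cockles.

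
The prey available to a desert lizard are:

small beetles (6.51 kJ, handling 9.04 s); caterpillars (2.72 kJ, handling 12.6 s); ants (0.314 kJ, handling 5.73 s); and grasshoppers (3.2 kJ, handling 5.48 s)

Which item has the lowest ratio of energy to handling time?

Profitability E/h (kJ/s): small beetles = 6.51/9.04 = 0.72, caterpillars = 2.72/12.6 = 0.216, ants = 0.314/5.73 = 0.0548, grasshoppers = 3.2/5.48 = 0.584.
Ranked: small beetles > grasshoppers > caterpillars > ants.

ants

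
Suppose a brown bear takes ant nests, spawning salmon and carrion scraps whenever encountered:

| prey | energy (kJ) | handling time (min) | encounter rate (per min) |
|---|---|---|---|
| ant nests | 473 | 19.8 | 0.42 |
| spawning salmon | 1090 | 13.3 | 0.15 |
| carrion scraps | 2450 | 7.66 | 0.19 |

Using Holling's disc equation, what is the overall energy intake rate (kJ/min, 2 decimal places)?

64.83 kJ/min

R = (0.42×473 + 0.15×1090 + 0.19×2450) / (1 + 0.42×19.8 + 0.15×13.3 + 0.19×7.66) = 827.7/12.77 = 64.83 kJ/min.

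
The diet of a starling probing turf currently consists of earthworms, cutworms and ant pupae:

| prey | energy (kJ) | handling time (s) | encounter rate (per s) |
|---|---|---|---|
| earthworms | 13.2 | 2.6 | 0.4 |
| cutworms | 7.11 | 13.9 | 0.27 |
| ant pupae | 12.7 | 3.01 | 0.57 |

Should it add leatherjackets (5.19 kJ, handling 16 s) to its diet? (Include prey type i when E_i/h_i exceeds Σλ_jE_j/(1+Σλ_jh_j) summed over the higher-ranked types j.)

On earthworms, cutworms and ant pupae alone, R = ΣλE/(1+Σλh) = 14.44/7.509 = 1.923 kJ/s.
Profitability of leatherjackets: 5.19/16 = 0.3244 kJ/s.
Since 0.3244 < R, time spent handling leatherjackets is better spent searching.

No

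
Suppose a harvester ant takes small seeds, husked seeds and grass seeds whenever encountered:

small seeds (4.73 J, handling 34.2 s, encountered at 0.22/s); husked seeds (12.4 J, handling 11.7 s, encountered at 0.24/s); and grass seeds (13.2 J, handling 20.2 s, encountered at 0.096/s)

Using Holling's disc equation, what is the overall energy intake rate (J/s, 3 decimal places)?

0.398 J/s

Energy encountered per unit search time: 0.22×4.73 + 0.24×12.4 + 0.096×13.2 = 5.284 J/s.
Handling time per unit search time: 0.22×34.2 + 0.24×11.7 + 0.096×20.2 = 12.27.
Rate = 5.284/(1 + 12.27) = 0.3981 J/s.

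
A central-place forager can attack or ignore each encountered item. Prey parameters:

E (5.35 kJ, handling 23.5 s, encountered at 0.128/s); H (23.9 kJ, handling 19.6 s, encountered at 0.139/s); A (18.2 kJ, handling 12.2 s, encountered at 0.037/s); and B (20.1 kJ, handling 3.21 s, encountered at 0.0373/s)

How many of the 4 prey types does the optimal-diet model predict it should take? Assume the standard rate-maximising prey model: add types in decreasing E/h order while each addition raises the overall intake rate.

E/h in descending order: B 6.26, A 1.49, H 1.22, E 0.228 kJ/s. The optimal diet is the largest prefix of this list for which every included type satisfies E_i/h_i > R on the types above it.
Rate on top 1: 0.6696. A: 1.49 > 0.6696 → include.
Rate on top 2: 0.9058. H: 1.22 > 0.9058 → include.
Rate on top 3: 1.105. E: 0.228 < 1.105 → exclude; stop.
Optimal diet: B, A, H — 3 of 4 types.

3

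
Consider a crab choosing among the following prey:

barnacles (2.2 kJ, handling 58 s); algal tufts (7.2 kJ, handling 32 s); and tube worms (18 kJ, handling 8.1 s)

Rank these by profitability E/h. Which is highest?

In descending order of E/h:
tube worms: 18/8.1 = 2.22 kJ/s
algal tufts: 7.2/32 = 0.225 kJ/s
barnacles: 2.2/58 = 0.0379 kJ/s

tube worms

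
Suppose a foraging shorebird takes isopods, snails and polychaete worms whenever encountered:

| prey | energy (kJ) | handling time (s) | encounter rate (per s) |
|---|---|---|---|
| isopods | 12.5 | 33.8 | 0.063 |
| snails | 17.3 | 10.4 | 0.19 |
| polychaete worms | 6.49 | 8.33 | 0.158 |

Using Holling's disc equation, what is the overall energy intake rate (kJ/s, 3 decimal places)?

R = (0.063×12.5 + 0.19×17.3 + 0.158×6.49) / (1 + 0.063×33.8 + 0.19×10.4 + 0.158×8.33) = 5.1/6.422 = 0.7942 kJ/s.

0.794 kJ/s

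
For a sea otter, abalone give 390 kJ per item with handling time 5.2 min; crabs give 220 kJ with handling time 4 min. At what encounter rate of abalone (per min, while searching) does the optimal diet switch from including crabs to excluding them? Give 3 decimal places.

Drop crabs once their profitability E₂/h₂ falls below the rate achievable on abalone alone: E₂/h₂ = λE₁/(1 + λh₁).
Solve for λ: λE₁h₂ = E₂(1 + λh₁) → λ(E₁h₂ − E₂h₁) = E₂ → λ = E₂/(E₁h₂ − E₂h₁).
λ = 220/(390×4 − 220×5.2) = 220/416 = 0.5288 per min.

0.529 per min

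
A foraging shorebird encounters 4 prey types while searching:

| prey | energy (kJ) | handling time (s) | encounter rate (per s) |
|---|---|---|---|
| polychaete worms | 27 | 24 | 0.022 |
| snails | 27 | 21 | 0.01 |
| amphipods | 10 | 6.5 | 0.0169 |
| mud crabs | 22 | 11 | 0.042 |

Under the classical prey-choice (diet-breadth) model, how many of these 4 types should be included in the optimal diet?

Profitabilities (E/h, kJ/s): mud crabs 2, amphipods 1.54, snails 1.29, polychaete worms 1.12. Add prey in this order while the next type's profitability exceeds the intake rate on those already taken.
Rate on top 1: 0.632. amphipods: 1.54 > 0.632 → include.
Rate on top 2: 0.6954. snails: 1.29 > 0.6954 → include.
Rate on top 3: 0.7649. polychaete worms: 1.12 > 0.7649 → include.
Optimal diet: mud crabs, amphipods, snails, polychaete worms — 4 of 4 types.

4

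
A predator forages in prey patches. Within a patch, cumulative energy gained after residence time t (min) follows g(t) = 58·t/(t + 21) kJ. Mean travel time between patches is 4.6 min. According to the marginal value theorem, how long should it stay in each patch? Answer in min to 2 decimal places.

9.83 min

By the marginal value theorem, leave when the instantaneous gain rate g'(t) equals the habitat-wide average g(t)/(T + t).
g'(t) = 58·21/(t + 21)². Setting 58·21/(t+21)² = 58t/[(t+21)(4.6+t)] gives 21(4.6+t) = t(t+21), so t² = 21×4.6 = 96.6.
t* = √96.6 = 9.829 min.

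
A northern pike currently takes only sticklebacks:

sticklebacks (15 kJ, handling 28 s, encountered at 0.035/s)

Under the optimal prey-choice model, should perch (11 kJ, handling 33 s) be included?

Yes

Current rate: (0.035×15)/(1 + 0.035×28) = 0.2652 kJ/s.
Profitability of perch: 11/33 = 0.3333 kJ/s.
0.3333 > 0.2652, so adding perch raises the average — include it.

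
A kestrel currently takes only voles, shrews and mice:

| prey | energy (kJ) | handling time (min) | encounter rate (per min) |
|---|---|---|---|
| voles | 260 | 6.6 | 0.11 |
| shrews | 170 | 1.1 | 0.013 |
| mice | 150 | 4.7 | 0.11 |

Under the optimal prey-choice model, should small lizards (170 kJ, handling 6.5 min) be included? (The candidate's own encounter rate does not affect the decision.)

Yes

Current rate: (0.11×260 + 0.013×170 + 0.11×150)/(1 + 0.11×6.6 + 0.013×1.1 + 0.11×4.7) = 20.96 kJ/min.
small lizards: E/h = 170/6.5 = 26.15 kJ/min.
Since 26.15 > R, including small lizards increases the long-run rate.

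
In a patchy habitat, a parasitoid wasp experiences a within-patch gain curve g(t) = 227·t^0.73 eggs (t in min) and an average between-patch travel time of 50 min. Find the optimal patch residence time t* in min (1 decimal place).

Optimal t* satisfies g'(t*) = g(t*)/(T + t*).
g'(t) = 0.73·227·t^-0.27. Setting 0.73·227·t^-0.27 = 227·t^0.73/(50+t) gives 0.73(50+t) = t, so 0.27·t = 0.73×50.
t* = 0.73×50/0.27 = 135.2 min.

135.2 min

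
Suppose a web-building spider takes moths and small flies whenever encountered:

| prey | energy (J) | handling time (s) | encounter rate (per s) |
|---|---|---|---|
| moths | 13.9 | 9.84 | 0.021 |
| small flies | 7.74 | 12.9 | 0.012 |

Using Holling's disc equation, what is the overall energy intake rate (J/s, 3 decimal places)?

Energy encountered per unit search time: 0.021×13.9 + 0.012×7.74 = 0.3848 J/s.
Handling time per unit search time: 0.021×9.84 + 0.012×12.9 = 0.3614.
Rate = 0.3848/(1 + 0.3614) = 0.2826 J/s.

0.283 J/s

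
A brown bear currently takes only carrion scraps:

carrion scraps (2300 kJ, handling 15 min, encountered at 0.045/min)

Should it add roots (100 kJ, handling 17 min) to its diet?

On carrion scraps alone, R = ΣλE/(1+Σλh) = 103.5/1.675 = 61.79 kJ/min.
roots: E/h = 100/17 = 5.882 kJ/min.
5.882 < 61.79, so adding roots would lower the average — exclude it.

No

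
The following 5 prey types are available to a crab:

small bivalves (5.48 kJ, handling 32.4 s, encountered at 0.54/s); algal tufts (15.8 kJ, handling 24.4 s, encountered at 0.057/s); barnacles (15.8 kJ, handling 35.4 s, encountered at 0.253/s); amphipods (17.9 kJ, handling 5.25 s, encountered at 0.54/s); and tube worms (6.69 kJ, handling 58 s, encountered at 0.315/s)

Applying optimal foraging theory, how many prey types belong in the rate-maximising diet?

1

Rank by E/h (kJ/s): amphipods 3.41, algal tufts 0.648, barnacles 0.446, small bivalves 0.169, tube worms 0.115. Include each in turn until the next type's E/h falls below the running intake rate.
Rate on top 1: 2.52. algal tufts: 0.648 < 2.52 → exclude; stop.
Optimal diet: amphipods — 1 of 5 types.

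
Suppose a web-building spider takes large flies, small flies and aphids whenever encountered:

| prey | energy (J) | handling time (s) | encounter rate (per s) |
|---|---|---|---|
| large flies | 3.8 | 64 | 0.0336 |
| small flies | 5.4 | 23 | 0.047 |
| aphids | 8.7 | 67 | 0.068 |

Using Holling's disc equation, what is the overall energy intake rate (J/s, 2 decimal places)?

R = Σλ_iE_i / (1 + Σλ_ih_i)
Numerator: 0.0336×3.8 + 0.047×5.4 + 0.068×8.7 = 0.9731
Denominator: 1 + 0.0336×64 + 0.047×23 + 0.068×67 = 8.787
R = 0.9731/8.787 = 0.1107 J/s

0.11 J/s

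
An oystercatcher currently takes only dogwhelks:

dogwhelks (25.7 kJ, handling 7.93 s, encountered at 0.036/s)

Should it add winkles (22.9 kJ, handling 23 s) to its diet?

Intake rate on the current diet: R = (0.036×25.7) / (1 + 0.036×7.93) = 0.9252/1.285 = 0.7197 kJ/s.
winkles: E/h = 22.9/23 = 0.9957 kJ/s.
Since 0.9957 > R, including winkles increases the long-run rate.

Yes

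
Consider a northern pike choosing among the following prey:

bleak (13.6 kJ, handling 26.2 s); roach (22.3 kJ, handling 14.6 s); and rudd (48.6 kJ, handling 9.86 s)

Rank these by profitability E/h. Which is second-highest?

roach

In descending order of E/h:
rudd: 48.6/9.86 = 4.93 kJ/s
roach: 22.3/14.6 = 1.53 kJ/s
bleak: 13.6/26.2 = 0.519 kJ/s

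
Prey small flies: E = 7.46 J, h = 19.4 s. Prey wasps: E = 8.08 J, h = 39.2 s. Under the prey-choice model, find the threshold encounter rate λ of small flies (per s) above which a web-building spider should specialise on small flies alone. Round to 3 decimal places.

At the threshold, the rate on small flies alone equals the profitability of wasps: λ·7.46/(1 + λ·19.4) = 8.08/39.2 = 0.2061.
Rearranging, λ(7.46 − 0.2061×19.4) = 0.2061, so λ = 0.2061/3.461 = 0.05955 per s.

0.060 per s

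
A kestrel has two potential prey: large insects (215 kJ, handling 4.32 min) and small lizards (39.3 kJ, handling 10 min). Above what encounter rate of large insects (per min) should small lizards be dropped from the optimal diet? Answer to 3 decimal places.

0.020 per min

The zero-one rule: include small lizards iff E₂/h₂ > λE₁/(1+λh₁). Equality gives the switch point.
λE₁h₂ = E₂ + λE₂h₁ ⇒ λ = E₂/(E₁h₂ − E₂h₁) = 39.3/(2150 − 169.8) = 0.01985 per min.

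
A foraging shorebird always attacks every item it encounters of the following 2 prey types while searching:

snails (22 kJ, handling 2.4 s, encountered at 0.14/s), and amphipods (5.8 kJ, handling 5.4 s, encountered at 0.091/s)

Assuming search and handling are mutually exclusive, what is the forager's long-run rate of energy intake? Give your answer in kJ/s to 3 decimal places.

1.974 kJ/s

R = (0.14×22 + 0.091×5.8) / (1 + 0.14×2.4 + 0.091×5.4) = 3.608/1.827 = 1.974 kJ/s.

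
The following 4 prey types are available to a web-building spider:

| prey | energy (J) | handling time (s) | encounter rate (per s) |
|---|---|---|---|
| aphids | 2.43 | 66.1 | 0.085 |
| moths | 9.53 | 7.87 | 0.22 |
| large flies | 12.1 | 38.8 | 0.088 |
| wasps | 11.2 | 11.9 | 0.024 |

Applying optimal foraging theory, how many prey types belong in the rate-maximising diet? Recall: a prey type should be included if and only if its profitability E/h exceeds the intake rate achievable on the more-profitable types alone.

2

Profitabilities (E/h, J/s): moths 1.21, wasps 0.941, large flies 0.312, aphids 0.0368. Add prey in this order while the next type's profitability exceeds the intake rate on those already taken.
Rate on top 1: 0.7676. wasps: 0.941 > 0.7676 → include.
Rate on top 2: 0.784. large flies: 0.312 < 0.784 → exclude; stop.
Optimal diet: moths, wasps — 2 of 4 types.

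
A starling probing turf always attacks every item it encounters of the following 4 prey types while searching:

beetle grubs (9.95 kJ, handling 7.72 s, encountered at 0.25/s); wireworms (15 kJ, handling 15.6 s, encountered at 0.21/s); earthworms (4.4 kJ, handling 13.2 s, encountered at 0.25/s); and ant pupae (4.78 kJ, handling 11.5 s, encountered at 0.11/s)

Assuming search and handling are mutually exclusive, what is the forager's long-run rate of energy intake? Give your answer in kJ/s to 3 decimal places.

0.674 kJ/s

R = (0.25×9.95 + 0.21×15 + 0.25×4.4 + 0.11×4.78) / (1 + 0.25×7.72 + 0.21×15.6 + 0.25×13.2 + 0.11×11.5) = 7.263/10.77 = 0.6743 kJ/s.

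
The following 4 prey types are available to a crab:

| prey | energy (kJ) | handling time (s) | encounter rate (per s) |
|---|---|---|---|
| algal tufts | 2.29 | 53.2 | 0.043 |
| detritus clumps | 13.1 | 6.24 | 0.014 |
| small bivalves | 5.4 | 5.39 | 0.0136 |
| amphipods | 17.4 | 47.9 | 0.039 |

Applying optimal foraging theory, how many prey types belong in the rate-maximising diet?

3

E/h in descending order: detritus clumps 2.1, small bivalves 1, amphipods 0.363, algal tufts 0.043 kJ/s. The optimal diet is the largest prefix of this list for which every included type satisfies E_i/h_i > R on the types above it.
Rate on top 1: 0.1687. small bivalves: 1 > 0.1687 → include.
Rate on top 2: 0.2213. amphipods: 0.363 > 0.2213 → include.
Rate on top 3: 0.3089. algal tufts: 0.043 < 0.3089 → exclude; stop.
Optimal diet: detritus clumps, small bivalves, amphipods — 3 of 4 types.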